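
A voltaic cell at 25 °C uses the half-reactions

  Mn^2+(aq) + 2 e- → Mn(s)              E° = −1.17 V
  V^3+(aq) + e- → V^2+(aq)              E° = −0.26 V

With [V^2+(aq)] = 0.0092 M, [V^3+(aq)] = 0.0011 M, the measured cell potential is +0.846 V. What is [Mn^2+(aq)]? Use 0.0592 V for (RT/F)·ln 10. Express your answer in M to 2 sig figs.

The V³⁺/V²⁺ couple has the larger reduction potential, so it is the cathode: E°cell = −0.26 − (−1.17) = +0.91 V and n = 2.
Since E = E° − (0.0592/n)·log Q, log Q = n(E° − E)/0.0592 = 2.162.
For 2 V^3+(aq) + Mn(s) → 2 V^2+(aq) + Mn^2+(aq), the reaction quotient is Q = ([V^2+(aq)]^2·[Mn^2+(aq)]) / [V^3+(aq)]^2.
Substituting the known concentrations and solving, log [Mn^2+(aq)] = 0.317 and [Mn^2+(aq)] = 2.1 M.

2.1 M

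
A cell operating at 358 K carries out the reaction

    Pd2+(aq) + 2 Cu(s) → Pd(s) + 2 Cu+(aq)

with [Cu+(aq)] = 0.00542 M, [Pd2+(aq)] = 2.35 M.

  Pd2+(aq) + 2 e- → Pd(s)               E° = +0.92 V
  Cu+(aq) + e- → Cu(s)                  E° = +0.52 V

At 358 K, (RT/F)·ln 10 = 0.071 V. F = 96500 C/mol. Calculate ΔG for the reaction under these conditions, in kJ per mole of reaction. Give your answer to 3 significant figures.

−111 kJ/mol

The standard cell potential is +0.92 − (+0.52) = +0.40 V, with n = 2 electrons in the balanced equation.
Here Q = [Cu+(aq)]^2 / [Pd2+(aq)] = 1.25×10^−5 (log Q = −4.903), giving E = +0.40 − (0.071/2)·(−4.903) = +0.5741 V.
Then ΔG = −nFE = −2 × 96500 × +0.5741 J/mol = −111 kJ/mol.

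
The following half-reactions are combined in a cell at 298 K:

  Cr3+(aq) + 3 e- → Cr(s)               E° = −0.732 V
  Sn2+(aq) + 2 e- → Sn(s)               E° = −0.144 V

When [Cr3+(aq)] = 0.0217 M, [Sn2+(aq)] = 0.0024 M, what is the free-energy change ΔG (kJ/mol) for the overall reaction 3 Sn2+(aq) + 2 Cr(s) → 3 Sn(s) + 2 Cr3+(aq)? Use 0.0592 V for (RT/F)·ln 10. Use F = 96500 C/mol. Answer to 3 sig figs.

−315 kJ/mol

E°cell = −0.144 − (−0.732) = +0.588 V; the balanced reaction transfers n = 6 electrons.
Here Q = [Cr3+(aq)]^2 / [Sn2+(aq)]^3 = 3.41×10^4 (log Q = 4.532), giving E = +0.588 − (0.0592/6)·(4.532) = +0.5433 V.
Finally ΔG = −nFE = −(6)(96500 C/mol)(+0.5433 V) = −315 kJ/mol.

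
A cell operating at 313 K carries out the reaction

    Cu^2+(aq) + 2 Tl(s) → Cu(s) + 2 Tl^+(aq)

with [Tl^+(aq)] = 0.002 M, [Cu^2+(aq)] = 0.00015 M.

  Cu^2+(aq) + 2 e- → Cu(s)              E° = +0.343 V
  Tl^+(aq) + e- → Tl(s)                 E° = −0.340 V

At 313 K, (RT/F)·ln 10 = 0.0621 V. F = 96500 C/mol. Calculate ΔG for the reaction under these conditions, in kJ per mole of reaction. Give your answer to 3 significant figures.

E°cell = +0.343 − (−0.340) = +0.683 V; the balanced reaction transfers n = 2 electrons.
Here Q = [Tl^+(aq)]^2 / [Cu^2+(aq)] = 0.0267 (log Q = −1.574), giving E = +0.683 − (0.0621/2)·(−1.574) = +0.7319 V.
Finally ΔG = −nFE = −(2)(96500 C/mol)(+0.7319 V) = −141 kJ/mol.

−141 kJ/mol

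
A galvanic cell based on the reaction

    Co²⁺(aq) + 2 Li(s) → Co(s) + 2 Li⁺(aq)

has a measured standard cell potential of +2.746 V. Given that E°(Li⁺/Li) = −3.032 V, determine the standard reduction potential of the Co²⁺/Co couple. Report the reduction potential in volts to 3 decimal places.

−0.286 V

In the reaction as written the Co²⁺/Co couple is reduced (cathode) and Li⁺/Li is oxidized (anode), so E°cell = E°(Co²⁺/Co) − E°(Li⁺/Li).
E°(Co²⁺/Co) = E°cell + E°(anode) = +2.746 + (−3.032) = −0.286 V.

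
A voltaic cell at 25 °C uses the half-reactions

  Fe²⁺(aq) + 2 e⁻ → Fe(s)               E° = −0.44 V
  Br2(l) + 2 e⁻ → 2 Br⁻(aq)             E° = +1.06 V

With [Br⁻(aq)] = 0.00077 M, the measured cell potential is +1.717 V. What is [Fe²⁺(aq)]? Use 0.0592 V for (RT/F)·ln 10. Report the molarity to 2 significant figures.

Br₂/Br⁻ is the cathode (higher E°); E°cell = +1.06 − (−0.44) = +1.50 V with n = 2.
Since E = E° − (0.0592/n)·log Q, log Q = n(E° − E)/0.0592 = −7.331.
For Br2(l) + Fe(s) → 2 Br⁻(aq) + Fe²⁺(aq), the reaction quotient is Q = [Br⁻(aq)]^2·[Fe²⁺(aq)].
Substituting the known concentrations and solving, log [Fe²⁺(aq)] = −1.104 and [Fe²⁺(aq)] = 0.079 M.

0.079 M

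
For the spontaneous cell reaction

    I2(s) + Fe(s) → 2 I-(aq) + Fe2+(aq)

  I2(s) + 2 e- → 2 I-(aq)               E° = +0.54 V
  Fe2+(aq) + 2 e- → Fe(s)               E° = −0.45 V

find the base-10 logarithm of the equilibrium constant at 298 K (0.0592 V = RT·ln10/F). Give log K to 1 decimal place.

log K = 33.4

The I₂/I⁻ couple is reduced (cathode); E°cell = +0.54 − (−0.45) = +0.99 V with n = 2.
At equilibrium E = 0, so log K = nE°cell / 0.0592 = (2)(+0.99) / 0.0592 = 33.4.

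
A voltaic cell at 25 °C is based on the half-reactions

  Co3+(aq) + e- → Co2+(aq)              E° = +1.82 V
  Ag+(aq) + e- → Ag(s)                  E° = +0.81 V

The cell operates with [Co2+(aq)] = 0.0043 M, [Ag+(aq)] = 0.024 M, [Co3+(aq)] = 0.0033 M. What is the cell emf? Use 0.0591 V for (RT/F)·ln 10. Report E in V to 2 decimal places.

+1.10 V

Co³⁺/Co²⁺ is reduced (cathode, E° = +1.82 V) and Ag⁺/Ag is oxidized (anode).
The standard potential is +1.82 − (+0.81) = +1.01 V and the balanced reaction transfers n = 1 electron.
The balanced reaction is Co3+(aq) + Ag(s) → Co2+(aq) + Ag+(aq), so Q = ([Co2+(aq)]·[Ag+(aq)]) / [Co3+(aq)] = 0.0313 and log Q = −1.505.
E = E° − (0.0591/n)·log Q = +1.01 − (0.0591/1)(−1.505) = +1.10 V.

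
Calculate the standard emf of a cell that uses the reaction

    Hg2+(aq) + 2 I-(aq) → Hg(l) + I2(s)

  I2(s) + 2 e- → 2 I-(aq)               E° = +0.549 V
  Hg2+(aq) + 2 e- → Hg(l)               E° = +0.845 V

+0.296 V

In the reaction as written, Hg2+(aq) is reduced (cathode) and I2(s) is produced by oxidation at the anode.
E°cell = E°(cathode) − E°(anode) = +0.845 − (+0.549) = +0.296 V.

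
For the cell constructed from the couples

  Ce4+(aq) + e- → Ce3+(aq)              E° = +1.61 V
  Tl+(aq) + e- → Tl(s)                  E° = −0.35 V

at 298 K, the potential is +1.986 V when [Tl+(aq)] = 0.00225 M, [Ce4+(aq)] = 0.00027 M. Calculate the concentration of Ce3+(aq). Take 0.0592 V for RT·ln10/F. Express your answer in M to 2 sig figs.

0.044 M

With Ce⁴⁺/Ce³⁺ at the cathode and Tl⁺/Tl at the anode, E°cell = +1.61 − (−0.35) = +1.96 V (n = 1).
Since E = E° − (0.0592/n)·log Q, log Q = n(E° − E)/0.0592 = −0.439.
For Ce4+(aq) + Tl(s) → Ce3+(aq) + Tl+(aq), the reaction quotient is Q = ([Ce3+(aq)]·[Tl+(aq)]) / [Ce4+(aq)].
Solving for the unknown gives log [Ce3+(aq)] = −1.360, so [Ce3+(aq)] ≈ 0.044 M.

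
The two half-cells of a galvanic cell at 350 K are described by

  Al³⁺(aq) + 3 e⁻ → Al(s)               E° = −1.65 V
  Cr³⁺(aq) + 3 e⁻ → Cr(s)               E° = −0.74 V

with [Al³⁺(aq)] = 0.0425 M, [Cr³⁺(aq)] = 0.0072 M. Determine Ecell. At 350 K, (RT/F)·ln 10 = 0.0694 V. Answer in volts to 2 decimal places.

+0.89 V

Since E°(Cr³⁺/Cr) > E°(Al³⁺/Al), Cr³⁺/Cr serves as the cathode.
E°cell = E°cat − E°an = −0.74 − (−1.65) = +0.91 V; n = 3.
Balancing gives Cr³⁺(aq) + Al(s) → Cr(s) + Al³⁺(aq); hence Q = [Al³⁺(aq)] / [Cr³⁺(aq)] = 5.9 (log Q = 0.771).
By the Nernst equation, E = +0.91 − (0.0694/3)·(0.771) = +0.89 V.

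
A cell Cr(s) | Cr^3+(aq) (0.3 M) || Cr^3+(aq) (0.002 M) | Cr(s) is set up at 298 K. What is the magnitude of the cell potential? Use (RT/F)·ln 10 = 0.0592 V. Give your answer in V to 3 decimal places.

0.043 V

For a concentration cell E°cell = 0, since both electrodes use the same couple.
The compartment with the higher Cr^3+(aq) concentration (0.3 M) acts as the cathode; ions are reduced there and produced at the dilute (0.002 M) anode.
With n = 3, Ecell = −(0.0592/3)·log([dilute]/[conc]) = −(0.0592/3)·log(0.002/0.3) = +0.043 V.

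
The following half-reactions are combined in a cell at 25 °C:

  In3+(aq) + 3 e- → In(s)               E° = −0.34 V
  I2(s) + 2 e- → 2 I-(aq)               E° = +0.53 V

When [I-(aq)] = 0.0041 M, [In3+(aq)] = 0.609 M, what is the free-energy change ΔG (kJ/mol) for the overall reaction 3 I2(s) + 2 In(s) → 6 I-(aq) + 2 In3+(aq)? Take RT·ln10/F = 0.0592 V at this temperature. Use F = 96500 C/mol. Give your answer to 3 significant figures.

−588 kJ/mol

The standard cell potential is +0.53 − (−0.34) = +0.87 V, with n = 6 electrons in the balanced equation.
The reaction quotient is [I-(aq)]^6·[In3+(aq)]^2 = 1.76×10^−15; by Nernst, E = +0.87 − (0.0592/6)(−14.754) = +1.0156 V.
ΔG = −nFE = −(6)(96500)(+1.0156) J/mol = −588 kJ/mol.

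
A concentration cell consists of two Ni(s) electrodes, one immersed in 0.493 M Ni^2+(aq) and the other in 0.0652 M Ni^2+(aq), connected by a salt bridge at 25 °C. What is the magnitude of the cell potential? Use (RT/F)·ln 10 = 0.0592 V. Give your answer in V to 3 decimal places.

0.026 V

For a concentration cell E°cell = 0, since both electrodes use the same couple.
The compartment with the higher Ni^2+(aq) concentration (0.493 M) acts as the cathode; ions are reduced there and produced at the dilute (0.0652 M) anode.
With n = 2, Ecell = −(0.0592/2)·log([dilute]/[conc]) = −(0.0592/2)·log(0.0652/0.493) = +0.026 V.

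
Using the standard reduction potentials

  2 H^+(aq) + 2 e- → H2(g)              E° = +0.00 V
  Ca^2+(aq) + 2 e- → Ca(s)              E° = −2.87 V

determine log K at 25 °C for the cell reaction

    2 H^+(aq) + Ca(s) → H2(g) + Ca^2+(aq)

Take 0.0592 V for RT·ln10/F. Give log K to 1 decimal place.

The 2H⁺/H₂ couple is reduced (cathode); E°cell = +0.00 − (−2.87) = +2.87 V with n = 2.
At equilibrium E = 0, so log K = nE°cell / 0.0592 = (2)(+2.87) / 0.0592 = 97.0.

log K = 97.0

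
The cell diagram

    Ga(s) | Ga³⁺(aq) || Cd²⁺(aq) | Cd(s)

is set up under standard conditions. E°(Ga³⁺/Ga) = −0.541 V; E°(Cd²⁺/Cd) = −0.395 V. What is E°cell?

+0.146 V

By convention the left-hand electrode in cell notation is the anode (oxidation) and the right-hand electrode is the cathode (reduction).
E°cell = E°(right) − E°(left) = −0.395 − (−0.541) = +0.146 V.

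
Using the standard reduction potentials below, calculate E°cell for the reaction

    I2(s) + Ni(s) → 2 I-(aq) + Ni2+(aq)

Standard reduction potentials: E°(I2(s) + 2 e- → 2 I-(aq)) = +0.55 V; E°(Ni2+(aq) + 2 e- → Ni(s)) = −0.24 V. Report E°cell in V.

In the reaction as written, I2(s) is reduced (cathode) and Ni2+(aq) is produced by oxidation at the anode.
E°cell = E°(cathode) − E°(anode) = +0.55 − (−0.24) = +0.79 V.

+0.79 V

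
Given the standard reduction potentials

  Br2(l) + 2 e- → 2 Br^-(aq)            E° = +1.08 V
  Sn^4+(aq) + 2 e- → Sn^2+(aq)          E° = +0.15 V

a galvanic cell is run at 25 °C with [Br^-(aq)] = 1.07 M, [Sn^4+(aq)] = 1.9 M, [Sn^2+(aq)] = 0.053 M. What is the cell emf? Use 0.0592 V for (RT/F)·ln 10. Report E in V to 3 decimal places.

The Br₂/Br⁻ couple has the more positive E°, so it is the cathode; Sn⁴⁺/Sn²⁺ is the anode.
E°cell = +1.08 − (+0.15) = +0.93 V, with n = 2 electrons transferred.
For the overall reaction Br2(l) + Sn^2+(aq) → 2 Br^-(aq) + Sn^4+(aq), Q = ([Br^-(aq)]^2·[Sn^4+(aq)]) / [Sn^2+(aq)] = 41, giving log Q = 1.613.
E = E° − (0.0592/n)·log Q = +0.93 − (0.0592/2)(1.613) = +0.882 V.

+0.882 V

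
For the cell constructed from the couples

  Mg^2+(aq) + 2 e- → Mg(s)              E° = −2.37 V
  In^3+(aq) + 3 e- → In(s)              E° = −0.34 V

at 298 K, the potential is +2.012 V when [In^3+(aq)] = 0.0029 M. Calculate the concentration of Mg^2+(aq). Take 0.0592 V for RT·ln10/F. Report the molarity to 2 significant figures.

With In³⁺/In at the cathode and Mg²⁺/Mg at the anode, E°cell = −0.34 − (−2.37) = +2.03 V (n = 6).
Since E = E° − (0.0592/n)·log Q, log Q = n(E° − E)/0.0592 = 1.824.
Balancing electrons gives 2 In^3+(aq) + 3 Mg(s) → 2 In(s) + 3 Mg^2+(aq); thus Q = [Mg^2+(aq)]^3 / [In^3+(aq)]^2.
Substituting the known concentrations and solving, log [Mg^2+(aq)] = −1.084 and [Mg^2+(aq)] = 0.082 M.

0.082 M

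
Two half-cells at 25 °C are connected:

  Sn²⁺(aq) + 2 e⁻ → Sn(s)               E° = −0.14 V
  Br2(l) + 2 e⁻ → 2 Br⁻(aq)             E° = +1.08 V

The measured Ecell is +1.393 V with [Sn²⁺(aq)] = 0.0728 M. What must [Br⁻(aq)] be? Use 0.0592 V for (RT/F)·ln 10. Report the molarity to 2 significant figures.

0.0044 M

The Br₂/Br⁻ couple has the larger reduction potential, so it is the cathode: E°cell = +1.08 − (−0.14) = +1.22 V and n = 2.
From the Nernst equation, log Q = n(E° − E)/0.0592 = 2·(+1.22 − (+1.393))/0.0592 = −5.845.
For Br2(l) + Sn(s) → 2 Br⁻(aq) + Sn²⁺(aq), the reaction quotient is Q = [Br⁻(aq)]^2·[Sn²⁺(aq)].
Isolating [Br⁻(aq)] in Q = 10^{−5.845} yields log [Br⁻(aq)] = −2.354, i.e. 0.0044 M.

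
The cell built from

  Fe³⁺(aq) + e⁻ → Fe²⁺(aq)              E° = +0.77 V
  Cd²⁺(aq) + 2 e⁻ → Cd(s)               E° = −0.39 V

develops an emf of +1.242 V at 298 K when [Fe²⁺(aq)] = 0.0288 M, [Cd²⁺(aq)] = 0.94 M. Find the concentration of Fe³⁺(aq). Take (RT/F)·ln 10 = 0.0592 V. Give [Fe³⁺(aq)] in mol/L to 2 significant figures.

0.68 M

The Fe³⁺/Fe²⁺ couple has the larger reduction potential, so it is the cathode: E°cell = +0.77 − (−0.39) = +1.16 V and n = 2.
Rearranging E = E° − (0.0592/n)·log Q gives log Q = 2(+1.16 − (+1.242))/0.0592 = −2.770.
Balancing electrons gives 2 Fe³⁺(aq) + Cd(s) → 2 Fe²⁺(aq) + Cd²⁺(aq); thus Q = ([Fe²⁺(aq)]^2·[Cd²⁺(aq)]) / [Fe³⁺(aq)]^2.
Solving for the unknown gives log [Fe³⁺(aq)] = −0.169, so [Fe³⁺(aq)] ≈ 0.68 M.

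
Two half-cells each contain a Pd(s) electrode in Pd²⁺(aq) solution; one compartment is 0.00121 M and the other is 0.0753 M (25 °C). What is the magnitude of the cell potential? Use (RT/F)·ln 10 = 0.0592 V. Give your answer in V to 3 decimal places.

For a concentration cell E°cell = 0, since both electrodes use the same couple.
The compartment with the higher Pd²⁺(aq) concentration (0.0753 M) acts as the cathode; ions are reduced there and produced at the dilute (0.00121 M) anode.
With n = 2, Ecell = −(0.0592/2)·log([dilute]/[conc]) = −(0.0592/2)·log(0.00121/0.0753) = +0.053 V.

0.053 V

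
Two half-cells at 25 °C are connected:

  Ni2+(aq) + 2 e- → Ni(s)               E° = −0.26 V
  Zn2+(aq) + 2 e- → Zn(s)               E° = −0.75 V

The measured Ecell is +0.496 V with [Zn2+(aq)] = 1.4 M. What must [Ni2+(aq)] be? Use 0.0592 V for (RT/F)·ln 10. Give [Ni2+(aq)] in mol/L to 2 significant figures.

Ni²⁺/Ni is the cathode (higher E°); E°cell = −0.26 − (−0.75) = +0.49 V with n = 2.
Rearranging E = E° − (0.0592/n)·log Q gives log Q = 2(+0.49 − (+0.496))/0.0592 = −0.203.
For Ni2+(aq) + Zn(s) → Ni(s) + Zn2+(aq), the reaction quotient is Q = [Zn2+(aq)] / [Ni2+(aq)].
Substituting the known concentrations and solving, log [Ni2+(aq)] = 0.349 and [Ni2+(aq)] = 2.2 M.

2.2 M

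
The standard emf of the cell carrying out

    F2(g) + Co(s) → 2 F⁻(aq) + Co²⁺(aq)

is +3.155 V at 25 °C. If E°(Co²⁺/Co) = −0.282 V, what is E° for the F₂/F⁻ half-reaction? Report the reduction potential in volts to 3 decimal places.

In the reaction as written the F₂/F⁻ couple is reduced (cathode) and Co²⁺/Co is oxidized (anode), so E°cell = E°(F₂/F⁻) − E°(Co²⁺/Co).
E°(F₂/F⁻) = E°cell + E°(anode) = +3.155 + (−0.282) = +2.873 V.

+2.873 V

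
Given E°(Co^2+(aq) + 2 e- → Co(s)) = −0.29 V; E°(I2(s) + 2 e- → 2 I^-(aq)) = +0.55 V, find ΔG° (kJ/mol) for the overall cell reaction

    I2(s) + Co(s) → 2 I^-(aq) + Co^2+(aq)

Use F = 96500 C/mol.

In the reaction as written I2(s) is reduced, so the I₂/I⁻ couple is the cathode and Co²⁺/Co is the anode.
E°cell = +0.55 − (−0.29) = +0.84 V; balancing electrons gives n = 2.
ΔG° = −nFE°cell = −(2)(96500)(+0.84) J/mol = −162 kJ/mol.

−162 kJ/mol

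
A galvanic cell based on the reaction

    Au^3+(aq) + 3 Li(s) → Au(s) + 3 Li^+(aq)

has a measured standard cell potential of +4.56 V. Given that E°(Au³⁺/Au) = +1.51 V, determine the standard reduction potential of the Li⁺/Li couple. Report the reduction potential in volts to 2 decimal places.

−3.05 V

In the reaction as written the Au³⁺/Au couple is reduced (cathode) and Li⁺/Li is oxidized (anode), so E°cell = E°(Au³⁺/Au) − E°(Li⁺/Li).
E°(Li⁺/Li) = E°(cathode) − E°cell = +1.51 − (+4.56) = −3.05 V.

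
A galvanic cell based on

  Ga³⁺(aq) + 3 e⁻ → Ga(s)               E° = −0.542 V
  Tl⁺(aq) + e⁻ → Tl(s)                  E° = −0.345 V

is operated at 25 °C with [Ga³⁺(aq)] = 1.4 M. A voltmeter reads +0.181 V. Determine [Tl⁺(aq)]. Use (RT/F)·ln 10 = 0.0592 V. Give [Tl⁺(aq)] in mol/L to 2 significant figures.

With Tl⁺/Tl at the cathode and Ga³⁺/Ga at the anode, E°cell = −0.345 − (−0.542) = +0.197 V (n = 3).
Since E = E° − (0.0592/n)·log Q, log Q = n(E° − E)/0.0592 = 0.811.
For 3 Tl⁺(aq) + Ga(s) → 3 Tl(s) + Ga³⁺(aq), the reaction quotient is Q = [Ga³⁺(aq)] / [Tl⁺(aq)]^3.
Isolating [Tl⁺(aq)] in Q = 10^{0.811} yields log [Tl⁺(aq)] = −0.222, i.e. 0.60 M.

0.60 M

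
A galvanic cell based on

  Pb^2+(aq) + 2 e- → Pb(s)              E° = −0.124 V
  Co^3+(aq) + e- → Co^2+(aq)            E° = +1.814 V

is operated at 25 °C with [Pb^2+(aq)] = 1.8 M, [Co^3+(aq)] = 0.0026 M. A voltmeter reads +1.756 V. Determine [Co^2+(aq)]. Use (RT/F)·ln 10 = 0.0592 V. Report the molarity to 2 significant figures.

2.3 M

With Co³⁺/Co²⁺ at the cathode and Pb²⁺/Pb at the anode, E°cell = +1.814 − (−0.124) = +1.938 V (n = 2).
From the Nernst equation, log Q = n(E° − E)/0.0592 = 2·(+1.938 − (+1.756))/0.0592 = 6.149.
For 2 Co^3+(aq) + Pb(s) → 2 Co^2+(aq) + Pb^2+(aq), the reaction quotient is Q = ([Co^2+(aq)]^2·[Pb^2+(aq)]) / [Co^3+(aq)]^2.
Solving for the unknown gives log [Co^2+(aq)] = 0.362, so [Co^2+(aq)] ≈ 2.3 M.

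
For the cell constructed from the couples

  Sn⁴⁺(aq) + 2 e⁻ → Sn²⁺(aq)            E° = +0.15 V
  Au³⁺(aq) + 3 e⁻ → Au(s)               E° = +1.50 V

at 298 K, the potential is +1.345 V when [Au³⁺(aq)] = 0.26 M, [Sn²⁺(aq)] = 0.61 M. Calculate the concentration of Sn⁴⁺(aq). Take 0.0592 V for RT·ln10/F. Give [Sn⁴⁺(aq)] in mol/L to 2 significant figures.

The Au³⁺/Au couple has the larger reduction potential, so it is the cathode: E°cell = +1.50 − (+0.15) = +1.35 V and n = 6.
Since E = E° − (0.0592/n)·log Q, log Q = n(E° − E)/0.0592 = 0.507.
For 2 Au³⁺(aq) + 3 Sn²⁺(aq) → 2 Au(s) + 3 Sn⁴⁺(aq), the reaction quotient is Q = [Sn⁴⁺(aq)]^3 / ([Au³⁺(aq)]^2·[Sn²⁺(aq)]^3).
Isolating [Sn⁴⁺(aq)] in Q = 10^{0.507} yields log [Sn⁴⁺(aq)] = −0.436, i.e. 0.37 M.

0.37 M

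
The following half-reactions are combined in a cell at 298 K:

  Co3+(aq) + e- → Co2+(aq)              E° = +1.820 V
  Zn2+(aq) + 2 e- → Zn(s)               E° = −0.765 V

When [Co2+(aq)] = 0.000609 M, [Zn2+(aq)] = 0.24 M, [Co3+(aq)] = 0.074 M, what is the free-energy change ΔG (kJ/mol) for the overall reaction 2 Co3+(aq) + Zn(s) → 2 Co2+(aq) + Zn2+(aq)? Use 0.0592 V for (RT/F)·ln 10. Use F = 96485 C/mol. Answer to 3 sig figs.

−526 kJ/mol

E°cell = +1.820 − (−0.765) = +2.585 V; the balanced reaction transfers n = 2 electrons.
Q = ([Co2+(aq)]^2·[Zn2+(aq)]) / [Co3+(aq)]^2 = 1.63×10^−5, so log Q = −4.789 and E = +2.585 − (0.0592/2)(−4.789) = +2.7268 V.
Finally ΔG = −nFE = −(2)(96485 C/mol)(+2.7268 V) = −526 kJ/mol.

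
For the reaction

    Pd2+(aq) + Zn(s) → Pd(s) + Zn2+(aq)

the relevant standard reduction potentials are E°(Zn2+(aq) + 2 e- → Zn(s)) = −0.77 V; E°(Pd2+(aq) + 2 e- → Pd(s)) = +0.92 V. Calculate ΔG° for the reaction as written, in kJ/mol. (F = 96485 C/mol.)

In the reaction as written Pd2+(aq) is reduced, so the Pd²⁺/Pd couple is the cathode and Zn²⁺/Zn is the anode.
E°cell = +0.92 − (−0.77) = +1.69 V; balancing electrons gives n = 2.
ΔG° = −nFE°cell = −(2)(96485)(+1.69) J/mol = −326 kJ/mol.

−326 kJ/mol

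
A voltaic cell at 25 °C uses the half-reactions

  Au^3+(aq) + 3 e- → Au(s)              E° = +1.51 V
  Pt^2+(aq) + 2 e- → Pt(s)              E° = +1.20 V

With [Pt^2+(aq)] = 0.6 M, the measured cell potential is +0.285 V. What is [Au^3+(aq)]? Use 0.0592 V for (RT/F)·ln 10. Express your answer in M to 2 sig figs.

0.025 M

The Au³⁺/Au couple has the larger reduction potential, so it is the cathode: E°cell = +1.51 − (+1.20) = +0.31 V and n = 6.
From the Nernst equation, log Q = n(E° − E)/0.0592 = 6·(+0.31 − (+0.285))/0.0592 = 2.534.
Balancing electrons gives 2 Au^3+(aq) + 3 Pt(s) → 2 Au(s) + 3 Pt^2+(aq); thus Q = [Pt^2+(aq)]^3 / [Au^3+(aq)]^2.
Substituting the known concentrations and solving, log [Au^3+(aq)] = −1.600 and [Au^3+(aq)] = 0.025 M.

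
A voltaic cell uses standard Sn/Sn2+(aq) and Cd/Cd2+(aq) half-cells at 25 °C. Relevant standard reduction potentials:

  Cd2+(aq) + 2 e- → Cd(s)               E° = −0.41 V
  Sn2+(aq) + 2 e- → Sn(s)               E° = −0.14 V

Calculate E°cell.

+0.27 V

Of the two couples in this cell, the one with the more positive reduction potential is reduced at the cathode: here that is Sn²⁺/Sn (−0.14 V); Cd²⁺/Cd (−0.41 V) is the anode.
E°cell = E°(cathode) − E°(anode) = −0.14 − (−0.41) = +0.27 V.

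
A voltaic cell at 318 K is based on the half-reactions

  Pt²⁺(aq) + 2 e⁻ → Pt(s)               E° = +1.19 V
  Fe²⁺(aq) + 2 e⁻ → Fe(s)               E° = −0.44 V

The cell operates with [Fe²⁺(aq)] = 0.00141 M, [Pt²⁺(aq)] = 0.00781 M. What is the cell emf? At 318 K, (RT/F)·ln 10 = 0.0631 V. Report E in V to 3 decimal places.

Since E°(Pt²⁺/Pt) > E°(Fe²⁺/Fe), Pt²⁺/Pt serves as the cathode.
E°cell = E°cat − E°an = +1.19 − (−0.44) = +1.63 V; n = 2.
The balanced reaction is Pt²⁺(aq) + Fe(s) → Pt(s) + Fe²⁺(aq), so Q = [Fe²⁺(aq)] / [Pt²⁺(aq)] = 0.181 and log Q = −0.743.
E = E° − (0.0631/n)·log Q = +1.63 − (0.0631/2)(−0.743) = +1.653 V.

+1.653 V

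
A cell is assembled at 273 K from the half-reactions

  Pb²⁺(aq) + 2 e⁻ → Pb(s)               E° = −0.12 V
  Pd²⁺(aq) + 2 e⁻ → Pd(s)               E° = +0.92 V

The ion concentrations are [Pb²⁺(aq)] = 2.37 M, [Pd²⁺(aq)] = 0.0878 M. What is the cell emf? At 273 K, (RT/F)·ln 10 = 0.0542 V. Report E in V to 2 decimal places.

+1.00 V

Pd²⁺/Pd is reduced (cathode, E° = +0.92 V) and Pb²⁺/Pb is oxidized (anode).
E°cell = E°cat − E°an = +0.92 − (−0.12) = +1.04 V; n = 2.
The balanced reaction is Pd²⁺(aq) + Pb(s) → Pd(s) + Pb²⁺(aq), so Q = [Pb²⁺(aq)] / [Pd²⁺(aq)] = 27 and log Q = 1.431.
E = E° − (0.0542/n)·log Q = +1.04 − (0.0542/2)(1.431) = +1.00 V.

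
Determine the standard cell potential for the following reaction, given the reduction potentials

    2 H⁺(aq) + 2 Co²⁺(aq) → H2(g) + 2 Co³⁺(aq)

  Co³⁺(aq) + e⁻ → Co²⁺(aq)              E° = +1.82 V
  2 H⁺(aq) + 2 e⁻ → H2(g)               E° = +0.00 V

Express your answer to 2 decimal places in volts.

In the reaction as written, H⁺(aq) is reduced (cathode) and Co³⁺(aq) is produced by oxidation at the anode.
E°cell = E°(cathode) − E°(anode) = +0.00 − (+1.82) = −1.82 V.

−1.82 V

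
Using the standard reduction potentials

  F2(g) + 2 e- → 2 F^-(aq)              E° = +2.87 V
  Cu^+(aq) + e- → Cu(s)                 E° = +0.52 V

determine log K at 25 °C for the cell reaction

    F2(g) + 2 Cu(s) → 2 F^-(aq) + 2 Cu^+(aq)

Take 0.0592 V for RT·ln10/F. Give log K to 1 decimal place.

log K = 79.4

The F₂/F⁻ couple is reduced (cathode); E°cell = +2.87 − (+0.52) = +2.35 V with n = 2.
At equilibrium E = 0, so log K = nE°cell / 0.0592 = (2)(+2.35) / 0.0592 = 79.4.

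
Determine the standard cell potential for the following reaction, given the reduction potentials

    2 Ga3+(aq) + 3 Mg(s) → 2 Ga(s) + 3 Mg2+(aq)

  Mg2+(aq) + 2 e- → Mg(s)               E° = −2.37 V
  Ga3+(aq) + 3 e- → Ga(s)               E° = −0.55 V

In the reaction as written, Ga3+(aq) is reduced (cathode) and Mg2+(aq) is produced by oxidation at the anode.
E°cell = E°(cathode) − E°(anode) = −0.55 − (−2.37) = +1.82 V.

+1.82 V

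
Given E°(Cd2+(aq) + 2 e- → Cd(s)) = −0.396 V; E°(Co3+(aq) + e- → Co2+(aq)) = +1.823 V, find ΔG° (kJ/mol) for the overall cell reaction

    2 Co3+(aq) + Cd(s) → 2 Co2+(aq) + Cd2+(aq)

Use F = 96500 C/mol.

−428 kJ/mol

In the reaction as written Co3+(aq) is reduced, so the Co³⁺/Co²⁺ couple is the cathode and Cd²⁺/Cd is the anode.
E°cell = +1.823 − (−0.396) = +2.219 V; balancing electrons gives n = 2.
ΔG° = −nFE°cell = −(2)(96500)(+2.219) J/mol = −428 kJ/mol.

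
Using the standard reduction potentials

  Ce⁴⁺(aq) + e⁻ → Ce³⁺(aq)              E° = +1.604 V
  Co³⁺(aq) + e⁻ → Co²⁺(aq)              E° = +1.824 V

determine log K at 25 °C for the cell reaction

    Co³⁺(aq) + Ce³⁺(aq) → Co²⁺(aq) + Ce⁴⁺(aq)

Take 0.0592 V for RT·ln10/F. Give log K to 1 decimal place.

log K = 3.7

The Co³⁺/Co²⁺ couple is reduced (cathode); E°cell = +1.824 − (+1.604) = +0.220 V with n = 1.
At equilibrium E = 0, so log K = nE°cell / 0.0592 = (1)(+0.220) / 0.0592 = 3.7.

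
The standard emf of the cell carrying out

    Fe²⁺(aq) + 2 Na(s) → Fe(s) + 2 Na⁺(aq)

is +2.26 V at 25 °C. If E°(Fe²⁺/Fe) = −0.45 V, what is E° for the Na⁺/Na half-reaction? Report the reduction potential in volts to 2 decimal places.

−2.71 V

In the reaction as written the Fe²⁺/Fe couple is reduced (cathode) and Na⁺/Na is oxidized (anode), so E°cell = E°(Fe²⁺/Fe) − E°(Na⁺/Na).
E°(Na⁺/Na) = E°(cathode) − E°cell = −0.45 − (+2.26) = −2.71 V.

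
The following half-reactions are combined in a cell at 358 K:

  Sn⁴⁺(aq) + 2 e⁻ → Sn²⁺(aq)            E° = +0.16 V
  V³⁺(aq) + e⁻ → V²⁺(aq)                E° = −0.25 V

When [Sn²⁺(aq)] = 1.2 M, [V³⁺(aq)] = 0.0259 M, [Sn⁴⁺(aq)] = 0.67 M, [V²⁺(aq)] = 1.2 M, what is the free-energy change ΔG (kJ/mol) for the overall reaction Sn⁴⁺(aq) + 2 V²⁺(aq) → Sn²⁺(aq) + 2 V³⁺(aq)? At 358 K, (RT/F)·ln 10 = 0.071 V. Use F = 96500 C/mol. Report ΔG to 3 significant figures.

E°cell = +0.16 − (−0.25) = +0.41 V; the balanced reaction transfers n = 2 electrons.
Q = ([Sn²⁺(aq)]·[V³⁺(aq)]^2) / ([Sn⁴⁺(aq)]·[V²⁺(aq)]^2) = 0.000834, so log Q = −3.079 and E = +0.41 − (0.071/2)(−3.079) = +0.5193 V.
ΔG = −nFE = −(2)(96500)(+0.5193) J/mol = −100 kJ/mol.

−100 kJ/mol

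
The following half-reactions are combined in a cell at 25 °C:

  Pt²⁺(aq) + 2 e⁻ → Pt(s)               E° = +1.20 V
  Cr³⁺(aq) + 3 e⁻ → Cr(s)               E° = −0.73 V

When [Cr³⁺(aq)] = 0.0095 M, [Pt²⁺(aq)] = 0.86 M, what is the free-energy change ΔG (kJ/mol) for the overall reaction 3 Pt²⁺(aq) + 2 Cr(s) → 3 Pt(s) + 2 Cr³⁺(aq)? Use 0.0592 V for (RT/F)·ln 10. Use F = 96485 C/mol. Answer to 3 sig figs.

The standard cell potential is +1.20 − (−0.73) = +1.93 V, with n = 6 electrons in the balanced equation.
The reaction quotient is [Cr³⁺(aq)]^2 / [Pt²⁺(aq)]^3 = 0.000142; by Nernst, E = +1.93 − (0.0592/6)(−3.848) = +1.9680 V.
Then ΔG = −nFE = −6 × 96485 × +1.9680 J/mol = −1140 kJ/mol.

−1140 kJ/mol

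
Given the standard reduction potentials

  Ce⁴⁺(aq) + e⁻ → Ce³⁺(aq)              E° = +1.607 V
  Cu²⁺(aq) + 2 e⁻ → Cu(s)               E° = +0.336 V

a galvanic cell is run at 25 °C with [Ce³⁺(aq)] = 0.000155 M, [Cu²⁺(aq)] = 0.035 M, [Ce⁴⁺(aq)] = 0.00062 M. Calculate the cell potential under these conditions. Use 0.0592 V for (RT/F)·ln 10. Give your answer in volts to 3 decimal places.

The Ce⁴⁺/Ce³⁺ couple has the more positive E°, so it is the cathode; Cu²⁺/Cu is the anode.
The standard potential is +1.607 − (+0.336) = +1.271 V and the balanced reaction transfers n = 2 electrons.
For the overall reaction 2 Ce⁴⁺(aq) + Cu(s) → 2 Ce³⁺(aq) + Cu²⁺(aq), Q = ([Ce³⁺(aq)]^2·[Cu²⁺(aq)]) / [Ce⁴⁺(aq)]^2 = 0.00219, giving log Q = −2.660.
By the Nernst equation, E = +1.271 − (0.0592/2)·(−2.660) = +1.350 V.

+1.350 V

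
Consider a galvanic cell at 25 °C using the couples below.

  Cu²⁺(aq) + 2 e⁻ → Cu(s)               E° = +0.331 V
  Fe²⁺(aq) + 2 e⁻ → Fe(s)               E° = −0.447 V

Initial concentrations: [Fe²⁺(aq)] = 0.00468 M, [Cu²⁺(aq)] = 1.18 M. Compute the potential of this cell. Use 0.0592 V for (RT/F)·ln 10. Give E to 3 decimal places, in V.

Since E°(Cu²⁺/Cu) > E°(Fe²⁺/Fe), Cu²⁺/Cu serves as the cathode.
The standard potential is +0.331 − (−0.447) = +0.778 V and the balanced reaction transfers n = 2 electrons.
Balancing gives Cu²⁺(aq) + Fe(s) → Cu(s) + Fe²⁺(aq); hence Q = [Fe²⁺(aq)] / [Cu²⁺(aq)] = 0.00397 (log Q = −2.402).
By the Nernst equation, E = +0.778 − (0.0592/2)·(−2.402) = +0.849 V.

+0.849 V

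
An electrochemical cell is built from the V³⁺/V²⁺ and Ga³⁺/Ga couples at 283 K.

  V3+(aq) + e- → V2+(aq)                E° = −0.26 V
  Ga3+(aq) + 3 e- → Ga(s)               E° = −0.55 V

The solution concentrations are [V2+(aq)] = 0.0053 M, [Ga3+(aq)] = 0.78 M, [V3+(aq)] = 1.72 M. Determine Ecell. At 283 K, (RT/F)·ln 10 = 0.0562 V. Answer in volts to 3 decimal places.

+0.433 V

Since E°(V³⁺/V²⁺) > E°(Ga³⁺/Ga), V³⁺/V²⁺ serves as the cathode.
The standard potential is −0.26 − (−0.55) = +0.29 V and the balanced reaction transfers n = 3 electrons.
For the overall reaction 3 V3+(aq) + Ga(s) → 3 V2+(aq) + Ga3+(aq), Q = ([V2+(aq)]^3·[Ga3+(aq)]) / [V3+(aq)]^3 = 2.28×10^−8, giving log Q = −7.642.
E = E° − (0.0562/n)·log Q = +0.29 − (0.0562/3)(−7.642) = +0.433 V.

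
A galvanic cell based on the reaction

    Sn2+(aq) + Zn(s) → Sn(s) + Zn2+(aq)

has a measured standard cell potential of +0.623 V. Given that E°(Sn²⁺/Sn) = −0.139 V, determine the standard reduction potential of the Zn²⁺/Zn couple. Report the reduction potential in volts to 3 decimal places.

In the reaction as written the Sn²⁺/Sn couple is reduced (cathode) and Zn²⁺/Zn is oxidized (anode), so E°cell = E°(Sn²⁺/Sn) − E°(Zn²⁺/Zn).
E°(Zn²⁺/Zn) = E°(cathode) − E°cell = −0.139 − (+0.623) = −0.762 V.

−0.762 V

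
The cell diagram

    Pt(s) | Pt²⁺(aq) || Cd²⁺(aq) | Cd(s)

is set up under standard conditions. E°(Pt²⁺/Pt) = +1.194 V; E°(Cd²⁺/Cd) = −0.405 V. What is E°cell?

−1.599 V

By convention the left-hand electrode in cell notation is the anode (oxidation) and the right-hand electrode is the cathode (reduction).
E°cell = E°(right) − E°(left) = −0.405 − (+1.194) = −1.599 V.
The negative sign shows that, as written, the cell would require an external voltage to drive the reaction.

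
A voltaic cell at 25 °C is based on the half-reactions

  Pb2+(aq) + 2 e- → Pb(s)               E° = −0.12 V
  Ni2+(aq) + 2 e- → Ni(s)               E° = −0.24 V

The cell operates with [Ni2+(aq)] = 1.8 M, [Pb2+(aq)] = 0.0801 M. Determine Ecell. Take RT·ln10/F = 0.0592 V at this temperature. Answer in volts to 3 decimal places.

+0.080 V

Since E°(Pb²⁺/Pb) > E°(Ni²⁺/Ni), Pb²⁺/Pb serves as the cathode.
The standard potential is −0.12 − (−0.24) = +0.12 V and the balanced reaction transfers n = 2 electrons.
Balancing gives Pb2+(aq) + Ni(s) → Pb(s) + Ni2+(aq); hence Q = [Ni2+(aq)] / [Pb2+(aq)] = 22.5 (log Q = 1.352).
E = E° − (0.0592/n)·log Q = +0.12 − (0.0592/2)(1.352) = +0.080 V.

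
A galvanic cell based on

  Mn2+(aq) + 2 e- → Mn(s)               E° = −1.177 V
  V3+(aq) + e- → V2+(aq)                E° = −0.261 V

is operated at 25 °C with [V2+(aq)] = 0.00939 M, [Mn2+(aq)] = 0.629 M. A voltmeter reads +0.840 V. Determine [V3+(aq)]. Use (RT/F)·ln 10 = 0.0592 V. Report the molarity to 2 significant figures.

V³⁺/V²⁺ is the cathode (higher E°); E°cell = −0.261 − (−1.177) = +0.916 V with n = 2.
Rearranging E = E° − (0.0592/n)·log Q gives log Q = 2(+0.916 − (+0.840))/0.0592 = 2.568.
For 2 V3+(aq) + Mn(s) → 2 V2+(aq) + Mn2+(aq), the reaction quotient is Q = ([V2+(aq)]^2·[Mn2+(aq)]) / [V3+(aq)]^2.
Solving for the unknown gives log [V3+(aq)] = −3.412, so [V3+(aq)] ≈ 0.00039 M.

0.00039 M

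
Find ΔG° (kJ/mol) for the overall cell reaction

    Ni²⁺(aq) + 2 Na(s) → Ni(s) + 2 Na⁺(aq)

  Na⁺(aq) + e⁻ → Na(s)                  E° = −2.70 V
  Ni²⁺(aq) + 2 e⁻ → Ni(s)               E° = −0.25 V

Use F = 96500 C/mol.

In the reaction as written Ni²⁺(aq) is reduced, so the Ni²⁺/Ni couple is the cathode and Na⁺/Na is the anode.
E°cell = −0.25 − (−2.70) = +2.45 V; balancing electrons gives n = 2.
ΔG° = −nFE°cell = −(2)(96500)(+2.45) J/mol = −473 kJ/mol.

−473 kJ/mol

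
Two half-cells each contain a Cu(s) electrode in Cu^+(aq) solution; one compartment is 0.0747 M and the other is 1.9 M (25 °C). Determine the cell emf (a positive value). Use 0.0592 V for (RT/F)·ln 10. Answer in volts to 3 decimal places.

For a concentration cell E°cell = 0, since both electrodes use the same couple.
The compartment with the higher Cu^+(aq) concentration (1.9 M) acts as the cathode; ions are reduced there and produced at the dilute (0.0747 M) anode.
With n = 1, Ecell = −(0.0592/1)·log([dilute]/[conc]) = −(0.0592/1)·log(0.0747/1.9) = +0.083 V.

0.083 V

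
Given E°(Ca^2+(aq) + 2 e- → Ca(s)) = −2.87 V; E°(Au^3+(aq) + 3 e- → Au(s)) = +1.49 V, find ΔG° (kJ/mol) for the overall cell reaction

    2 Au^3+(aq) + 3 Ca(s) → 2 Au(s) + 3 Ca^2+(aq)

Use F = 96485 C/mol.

−2524 kJ/mol

In the reaction as written Au^3+(aq) is reduced, so the Au³⁺/Au couple is the cathode and Ca²⁺/Ca is the anode.
E°cell = +1.49 − (−2.87) = +4.36 V; balancing electrons gives n = 6.
ΔG° = −nFE°cell = −(6)(96485)(+4.36) J/mol = −2524 kJ/mol.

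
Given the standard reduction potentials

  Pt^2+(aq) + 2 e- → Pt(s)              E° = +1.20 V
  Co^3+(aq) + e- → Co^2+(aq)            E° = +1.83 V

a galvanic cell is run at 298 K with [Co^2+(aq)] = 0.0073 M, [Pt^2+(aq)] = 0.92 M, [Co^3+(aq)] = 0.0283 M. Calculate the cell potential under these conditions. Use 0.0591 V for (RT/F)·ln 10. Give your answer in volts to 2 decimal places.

+0.67 V

The Co³⁺/Co²⁺ couple has the more positive E°, so it is the cathode; Pt²⁺/Pt is the anode.
E°cell = +1.83 − (+1.20) = +0.63 V, with n = 2 electrons transferred.
The balanced reaction is 2 Co^3+(aq) + Pt(s) → 2 Co^2+(aq) + Pt^2+(aq), so Q = ([Co^2+(aq)]^2·[Pt^2+(aq)]) / [Co^3+(aq)]^2 = 0.0612 and log Q = −1.213.
By the Nernst equation, E = +0.63 − (0.0591/2)·(−1.213) = +0.67 V.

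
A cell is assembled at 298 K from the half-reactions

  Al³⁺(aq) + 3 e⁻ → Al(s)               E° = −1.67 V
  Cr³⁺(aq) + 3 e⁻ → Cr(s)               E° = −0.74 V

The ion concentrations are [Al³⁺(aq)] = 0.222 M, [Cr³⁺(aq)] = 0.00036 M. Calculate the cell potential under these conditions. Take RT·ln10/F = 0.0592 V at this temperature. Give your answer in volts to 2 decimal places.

+0.87 V

Since E°(Cr³⁺/Cr) > E°(Al³⁺/Al), Cr³⁺/Cr serves as the cathode.
The standard potential is −0.74 − (−1.67) = +0.93 V and the balanced reaction transfers n = 3 electrons.
For the overall reaction Cr³⁺(aq) + Al(s) → Cr(s) + Al³⁺(aq), Q = [Al³⁺(aq)] / [Cr³⁺(aq)] = 617, giving log Q = 2.790.
E = E° − (0.0592/n)·log Q = +0.93 − (0.0592/3)(2.790) = +0.87 V.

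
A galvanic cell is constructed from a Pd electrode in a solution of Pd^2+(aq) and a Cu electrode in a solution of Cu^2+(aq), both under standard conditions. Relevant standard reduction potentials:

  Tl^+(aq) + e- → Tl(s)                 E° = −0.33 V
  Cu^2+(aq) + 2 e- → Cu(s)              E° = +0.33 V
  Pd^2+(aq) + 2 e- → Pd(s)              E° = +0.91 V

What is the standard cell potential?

+0.58 V

The Pd²⁺/Pd couple has the higher E°, so Pd ion is reduced (cathode) and Cu is oxidized (anode).
E°cell = E°(cathode) − E°(anode) = +0.91 − (+0.33) = +0.58 V.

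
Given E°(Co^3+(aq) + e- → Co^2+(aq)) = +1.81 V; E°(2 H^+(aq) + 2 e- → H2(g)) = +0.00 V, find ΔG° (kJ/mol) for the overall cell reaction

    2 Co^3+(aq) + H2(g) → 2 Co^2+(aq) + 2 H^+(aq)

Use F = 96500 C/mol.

In the reaction as written Co^3+(aq) is reduced, so the Co³⁺/Co²⁺ couple is the cathode and 2H⁺/H₂ is the anode.
E°cell = +1.81 − (+0.00) = +1.81 V; balancing electrons gives n = 2.
ΔG° = −nFE°cell = −(2)(96500)(+1.81) J/mol = −349 kJ/mol.

−349 kJ/mol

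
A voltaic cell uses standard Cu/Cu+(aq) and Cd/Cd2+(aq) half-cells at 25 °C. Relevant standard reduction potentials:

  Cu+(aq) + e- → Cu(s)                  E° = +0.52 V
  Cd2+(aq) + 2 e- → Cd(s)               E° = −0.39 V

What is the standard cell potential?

Of the two couples in this cell, the one with the more positive reduction potential is reduced at the cathode: here that is Cu⁺/Cu (+0.52 V); Cd²⁺/Cd (−0.39 V) is the anode.
E°cell = E°(cathode) − E°(anode) = +0.52 − (−0.39) = +0.91 V.

+0.91 V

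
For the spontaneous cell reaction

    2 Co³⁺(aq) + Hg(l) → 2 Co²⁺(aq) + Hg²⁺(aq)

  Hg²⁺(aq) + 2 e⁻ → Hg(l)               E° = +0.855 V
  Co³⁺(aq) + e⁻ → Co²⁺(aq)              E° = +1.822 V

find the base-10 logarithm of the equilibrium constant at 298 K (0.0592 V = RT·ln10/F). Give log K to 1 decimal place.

The Co³⁺/Co²⁺ couple is reduced (cathode); E°cell = +1.822 − (+0.855) = +0.967 V with n = 2.
At equilibrium E = 0, so log K = nE°cell / 0.0592 = (2)(+0.967) / 0.0592 = 32.7.

log K = 32.7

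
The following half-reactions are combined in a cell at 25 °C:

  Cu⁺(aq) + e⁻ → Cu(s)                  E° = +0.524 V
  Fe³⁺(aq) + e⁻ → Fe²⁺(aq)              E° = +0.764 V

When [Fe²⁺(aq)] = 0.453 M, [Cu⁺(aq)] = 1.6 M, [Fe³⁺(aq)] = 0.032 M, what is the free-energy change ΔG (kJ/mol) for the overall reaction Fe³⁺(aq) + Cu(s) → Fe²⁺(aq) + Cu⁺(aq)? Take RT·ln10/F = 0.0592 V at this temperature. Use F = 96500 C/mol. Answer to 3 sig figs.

−15.4 kJ/mol

The standard cell potential is +0.764 − (+0.524) = +0.240 V, with n = 1 electron in the balanced equation.
Here Q = ([Fe²⁺(aq)]·[Cu⁺(aq)]) / [Fe³⁺(aq)] = 22.7 (log Q = 1.355), giving E = +0.240 − (0.0592/1)·(1.355) = +0.1598 V.
ΔG = −nFE = −(1)(96500)(+0.1598) J/mol = −15.4 kJ/mol.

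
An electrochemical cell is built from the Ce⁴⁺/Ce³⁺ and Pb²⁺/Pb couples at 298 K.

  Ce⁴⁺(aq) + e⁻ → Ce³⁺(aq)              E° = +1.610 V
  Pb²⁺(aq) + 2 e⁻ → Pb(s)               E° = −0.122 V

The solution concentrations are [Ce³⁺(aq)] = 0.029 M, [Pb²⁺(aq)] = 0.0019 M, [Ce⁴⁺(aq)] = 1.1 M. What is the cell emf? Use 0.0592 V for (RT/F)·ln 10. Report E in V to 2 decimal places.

+1.91 V

The Ce⁴⁺/Ce³⁺ couple has the more positive E°, so it is the cathode; Pb²⁺/Pb is the anode.
The standard potential is +1.610 − (−0.122) = +1.732 V and the balanced reaction transfers n = 2 electrons.
For the overall reaction 2 Ce⁴⁺(aq) + Pb(s) → 2 Ce³⁺(aq) + Pb²⁺(aq), Q = ([Ce³⁺(aq)]^2·[Pb²⁺(aq)]) / [Ce⁴⁺(aq)]^2 = 1.32×10^−6, giving log Q = −5.879.
E = E° − (0.0592/n)·log Q = +1.732 − (0.0592/2)(−5.879) = +1.91 V.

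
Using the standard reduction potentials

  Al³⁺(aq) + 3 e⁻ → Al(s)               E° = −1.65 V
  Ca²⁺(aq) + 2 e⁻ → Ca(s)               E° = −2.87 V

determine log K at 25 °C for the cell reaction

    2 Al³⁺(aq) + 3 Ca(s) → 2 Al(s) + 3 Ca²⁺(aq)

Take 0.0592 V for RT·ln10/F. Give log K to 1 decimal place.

The Al³⁺/Al couple is reduced (cathode); E°cell = −1.65 − (−2.87) = +1.22 V with n = 6.
At equilibrium E = 0, so log K = nE°cell / 0.0592 = (6)(+1.22) / 0.0592 = 123.6.

log K = 123.6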